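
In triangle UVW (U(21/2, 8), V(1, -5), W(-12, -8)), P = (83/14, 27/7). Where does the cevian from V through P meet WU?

(27/4, 16/3)

Barycentric coordinates of P with respect to UVW: (5/7, 1/7, 1/7).
On side WU the V-coordinate is zero; dropping P's V-weight 1/7 and renormalizing the remaining 1/7 : 5/7 gives weights 1/6, 5/6 on W, U.
Q = (1/6)·(-12, -8) + (5/6)·(21/2, 8) = (27/4, 16/3).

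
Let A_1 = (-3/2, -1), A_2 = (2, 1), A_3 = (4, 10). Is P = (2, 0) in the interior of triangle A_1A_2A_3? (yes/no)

no

Barycentric coordinates of P: (-4/55, 6/5, -7/55).
The three coordinates are negative, positive, negative; a point is interior exactly when all three are positive.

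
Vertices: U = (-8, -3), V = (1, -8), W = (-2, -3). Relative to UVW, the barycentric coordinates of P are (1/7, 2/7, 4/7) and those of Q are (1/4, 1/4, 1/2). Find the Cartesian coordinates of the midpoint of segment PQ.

Barycentric coordinates of the midpoint are the average: (11/56, 15/56, 15/28).
Converting: (11/56)·U + (15/56)·V + (15/28)·W = (-19/8, -243/56).

(-19/8, -243/56)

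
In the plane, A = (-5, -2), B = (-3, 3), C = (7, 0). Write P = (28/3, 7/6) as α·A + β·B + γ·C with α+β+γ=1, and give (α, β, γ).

Signed area of the reference triangle: [ABC] = ½·((-5)·(3−0) + (-3)·(0−(-2)) + 7·(-2−3)) = ½·(-15 − 6 − 35) = -28.
[PBC] = ½·((28/3)·(3−0) + (-3)·(0−(7/6)) + 7·(7/6−3)) = ½·(28 + 7/2 − 77/6) = 28/3, so the A-coordinate is (28/3)/(-28) = -1/3.
[APC] = ½·((-5)·(7/6−0) + (28/3)·(0−(-2)) + 7·(-2−(7/6))) = ½·(-35/6 + 56/3 − 133/6) = -14/3, so the B-coordinate is 1/6.
[ABP] = ½·((-5)·(3−(7/6)) + (-3)·(7/6−(-2)) + (28/3)·(-2−3)) = ½·(-55/6 − 19/2 − 140/3) = -98/3, so the C-coordinate is 7/6.

(-1/3, 1/6, 7/6)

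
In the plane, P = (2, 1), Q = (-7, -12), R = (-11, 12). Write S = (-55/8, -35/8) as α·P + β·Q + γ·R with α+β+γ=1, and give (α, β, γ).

Signed area of the reference triangle: [PQR] = ½·(2·(-12−12) + (-7)·(12−1) + (-11)·(1−(-12))) = ½·(-48 − 77 − 143) = -134.
[SQR] = ½·((-55/8)·(-12−12) + (-7)·(12−(-35/8)) + (-11)·(-35/8−(-12))) = ½·(165 − 917/8 − 671/8) = -67/4, so the P-coordinate is (-67/4)/(-134) = 1/8.
[PSR] = ½·(2·(-35/8−12) + (-55/8)·(12−1) + (-11)·(1−(-35/8))) = ½·(-131/4 − 605/8 − 473/8) = -335/4, so the Q-coordinate is 5/8.
[PQS] = ½·(2·(-12−(-35/8)) + (-7)·(-35/8−1) + (-55/8)·(1−(-12))) = ½·(-61/4 + 301/8 − 715/8) = -67/2, so the R-coordinate is 1/4.

(1/8, 5/8, 1/4)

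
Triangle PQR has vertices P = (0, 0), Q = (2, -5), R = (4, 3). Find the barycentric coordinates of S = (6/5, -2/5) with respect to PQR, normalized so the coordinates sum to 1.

(3/5, 1/5, 1/5)

Signed area of the reference triangle: [PQR] = ½·(0·(-5−3) + 2·(3−0) + 4·(0−(-5))) = ½·(0 + 6 + 20) = 13.
[SQR] = ½·((6/5)·(-5−3) + 2·(3−(-2/5)) + 4·(-2/5−(-5))) = ½·(-48/5 + 34/5 + 92/5) = 39/5, so the P-coordinate is (39/5)/13 = 3/5.
[PSR] = ½·(0·(-2/5−3) + (6/5)·(3−0) + 4·(0−(-2/5))) = ½·(0 + 18/5 + 8/5) = 13/5, so the Q-coordinate is 1/5.
[PQS] = ½·(0·(-5−(-2/5)) + 2·(-2/5−0) + (6/5)·(0−(-5))) = ½·(0 − 4/5 + 6) = 13/5, so the R-coordinate is 1/5.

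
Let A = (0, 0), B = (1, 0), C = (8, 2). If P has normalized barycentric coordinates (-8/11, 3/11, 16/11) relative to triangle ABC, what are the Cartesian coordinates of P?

P = (-8/11)·A + (3/11)·B + (16/11)·C.
x-coordinate: (-8/11)·0 + (3/11)·1 + (16/11)·8 = 131/11.
y-coordinate: (-8/11)·0 + (3/11)·0 + (16/11)·2 = 32/11.

(131/11, 32/11)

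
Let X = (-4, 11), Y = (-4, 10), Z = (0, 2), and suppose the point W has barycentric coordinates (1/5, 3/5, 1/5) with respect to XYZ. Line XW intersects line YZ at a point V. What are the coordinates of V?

Line XW meets YZ where the X-coordinate vanishes; zeroing W's X-weight and renormalizing leaves Y, Z-weights 3/5 : 1/5 → (3/4, 1/4).
So V = (3/4)·Y + (1/4)·Z = (-3, 8).

(-3, 8)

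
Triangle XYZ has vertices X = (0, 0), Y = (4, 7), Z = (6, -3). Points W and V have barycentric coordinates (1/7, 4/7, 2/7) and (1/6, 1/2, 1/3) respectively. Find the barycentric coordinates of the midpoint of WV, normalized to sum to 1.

(13/84, 15/28, 13/42)

Since both coordinate triples sum to 1, the midpoint's barycentrics are the componentwise average.
(1/7+1/6)/2 = 13/84; similarly 15/28 and 13/42.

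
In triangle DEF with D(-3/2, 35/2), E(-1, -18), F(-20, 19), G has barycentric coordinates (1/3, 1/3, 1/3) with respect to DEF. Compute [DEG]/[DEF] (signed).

The signed ratio [DEG]/[DEF] equals the barycentric coordinate of G at vertex F, which is 1/3.

1/3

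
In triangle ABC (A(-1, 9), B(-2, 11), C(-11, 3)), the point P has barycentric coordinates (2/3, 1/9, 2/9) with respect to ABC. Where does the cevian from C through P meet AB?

Line CP meets AB where the C-coordinate vanishes; zeroing P's C-weight and renormalizing leaves A, B-weights 2/3 : 1/9 → (6/7, 1/7).
So Q = (6/7)·A + (1/7)·B = (-8/7, 65/7).

(-8/7, 65/7)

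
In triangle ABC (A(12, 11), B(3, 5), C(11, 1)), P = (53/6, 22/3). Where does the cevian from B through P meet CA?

Barycentric coordinates of P with respect to ABC: (1/2, 1/3, 1/6).
On side CA the B-coordinate is zero; dropping P's B-weight 1/3 and renormalizing the remaining 1/6 : 1/2 gives weights 1/4, 3/4 on C, A.
Q = (1/4)·(11, 1) + (3/4)·(12, 11) = (47/4, 17/2).

(47/4, 17/2)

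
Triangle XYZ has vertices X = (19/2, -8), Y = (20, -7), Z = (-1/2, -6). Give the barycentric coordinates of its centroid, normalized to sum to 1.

(1/3, 1/3, 1/3)

The centroid is the average of the vertices, so each weight is 1/3.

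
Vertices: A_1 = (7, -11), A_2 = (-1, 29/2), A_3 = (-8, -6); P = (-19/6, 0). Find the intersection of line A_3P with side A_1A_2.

Barycentric coordinates of P with respect to A_1A_2A_3: (1/6, 1/3, 1/2).
On side A_1A_2 the A_3-coordinate is zero; dropping P's A_3-weight 1/2 and renormalizing the remaining 1/6 : 1/3 gives weights 1/3, 2/3 on A_1, A_2.
Q = (1/3)·(7, -11) + (2/3)·(-1, 29/2) = (5/3, 6).

(5/3, 6)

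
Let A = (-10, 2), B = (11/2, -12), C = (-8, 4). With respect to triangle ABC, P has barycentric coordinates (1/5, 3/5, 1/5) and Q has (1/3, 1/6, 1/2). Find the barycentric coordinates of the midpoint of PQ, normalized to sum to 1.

(4/15, 23/60, 7/20)

Since both coordinate triples sum to 1, the midpoint's barycentrics are the componentwise average.
(1/5+1/3)/2 = 4/15; similarly 23/60 and 7/20.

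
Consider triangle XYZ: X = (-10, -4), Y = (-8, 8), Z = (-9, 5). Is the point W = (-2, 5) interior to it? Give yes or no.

Barycentric coordinates of W: (7/2, 21/2, -13).
The three coordinates are positive, positive, negative; a point is interior exactly when all three are positive.

no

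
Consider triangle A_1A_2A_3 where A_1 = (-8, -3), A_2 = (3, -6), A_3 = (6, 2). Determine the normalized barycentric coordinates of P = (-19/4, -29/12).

Signed area of the reference triangle: [A_1A_2A_3] = ½·((-8)·(-6−2) + 3·(2−(-3)) + 6·(-3−(-6))) = ½·(64 + 15 + 18) = 97/2.
[PA_2A_3] = ½·((-19/4)·(-6−2) + 3·(2−(-29/12)) + 6·(-29/12−(-6))) = ½·(38 + 53/4 + 43/2) = 291/8, so the A_1-coordinate is (291/8)/(97/2) = 3/4.
[A_1PA_3] = ½·((-8)·(-29/12−2) + (-19/4)·(2−(-3)) + 6·(-3−(-29/12))) = ½·(106/3 − 95/4 − 7/2) = 97/24, so the A_2-coordinate is 1/12.
[A_1A_2P] = ½·((-8)·(-6−(-29/12)) + 3·(-29/12−(-3)) + (-19/4)·(-3−(-6))) = ½·(86/3 + 7/4 − 57/4) = 97/12, so the A_3-coordinate is 1/6.

(3/4, 1/12, 1/6)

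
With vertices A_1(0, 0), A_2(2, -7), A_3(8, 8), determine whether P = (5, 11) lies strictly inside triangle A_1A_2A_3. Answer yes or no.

Barycentric coordinates of P: (7/8, -2/3, 19/24).
The three coordinates are positive, negative, positive; a point is interior exactly when all three are positive.

no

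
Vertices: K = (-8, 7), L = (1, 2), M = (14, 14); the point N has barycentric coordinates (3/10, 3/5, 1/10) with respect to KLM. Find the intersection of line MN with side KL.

(-2, 11/3)

Line MN meets KL where the M-coordinate vanishes; zeroing N's M-weight and renormalizing leaves K, L-weights 3/10 : 3/5 → (1/3, 2/3).
So J = (1/3)·K + (2/3)·L = (-2, 11/3).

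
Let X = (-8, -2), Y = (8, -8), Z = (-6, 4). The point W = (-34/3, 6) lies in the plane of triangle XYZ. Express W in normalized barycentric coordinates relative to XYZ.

Signed area of the reference triangle: [XYZ] = ½·((-8)·(-8−4) + 8·(4−(-2)) + (-6)·(-2−(-8))) = ½·(96 + 48 − 36) = 54.
[WYZ] = ½·((-34/3)·(-8−4) + 8·(4−6) + (-6)·(6−(-8))) = ½·(136 − 16 − 84) = 18, so the X-coordinate is 18/54 = 1/3.
[XWZ] = ½·((-8)·(6−4) + (-34/3)·(4−(-2)) + (-6)·(-2−6)) = ½·(-16 − 68 + 48) = -18, so the Y-coordinate is -1/3.
[XYW] = ½·((-8)·(-8−6) + 8·(6−(-2)) + (-34/3)·(-2−(-8))) = ½·(112 + 64 − 68) = 54, so the Z-coordinate is 1.

(1/3, -1/3, 1)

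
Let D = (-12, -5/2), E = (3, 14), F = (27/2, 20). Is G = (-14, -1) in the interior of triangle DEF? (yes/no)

Barycentric coordinates of G: (2/3, 1, -2/3).
The three coordinates are positive, positive, negative; a point is interior exactly when all three are positive.

no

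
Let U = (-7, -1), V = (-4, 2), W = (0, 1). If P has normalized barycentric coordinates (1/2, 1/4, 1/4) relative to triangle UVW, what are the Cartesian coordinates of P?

(-9/2, 1/4)

P = (1/2)·U + (1/4)·V + (1/4)·W.
x-coordinate: (1/2)·(-7) + (1/4)·(-4) + (1/4)·0 = -9/2.
y-coordinate: (1/2)·(-1) + (1/4)·2 + (1/4)·1 = 1/4.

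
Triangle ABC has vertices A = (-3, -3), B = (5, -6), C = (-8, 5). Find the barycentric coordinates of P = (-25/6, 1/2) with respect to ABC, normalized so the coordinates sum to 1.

(1/3, 1/6, 1/2)

Signed area of the reference triangle: [ABC] = ½·((-3)·(-6−5) + 5·(5−(-3)) + (-8)·(-3−(-6))) = ½·(33 + 40 − 24) = 49/2.
[PBC] = ½·((-25/6)·(-6−5) + 5·(5−(1/2)) + (-8)·(1/2−(-6))) = ½·(275/6 + 45/2 − 52) = 49/6, so the A-coordinate is (49/6)/(49/2) = 1/3.
[APC] = ½·((-3)·(1/2−5) + (-25/6)·(5−(-3)) + (-8)·(-3−(1/2))) = ½·(27/2 − 100/3 + 28) = 49/12, so the B-coordinate is 1/6.
[ABP] = ½·((-3)·(-6−(1/2)) + 5·(1/2−(-3)) + (-25/6)·(-3−(-6))) = ½·(39/2 + 35/2 − 25/2) = 49/4, so the C-coordinate is 1/2.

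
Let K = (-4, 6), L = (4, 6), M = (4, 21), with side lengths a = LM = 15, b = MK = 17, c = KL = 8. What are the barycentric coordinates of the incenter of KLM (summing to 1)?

(3/8, 17/40, 1/5)

The incenter has barycentric coordinates proportional to the opposite side lengths: (15 : 17 : 8).
Normalizing by 15+17+8 = 40 gives (3/8, 17/40, 1/5).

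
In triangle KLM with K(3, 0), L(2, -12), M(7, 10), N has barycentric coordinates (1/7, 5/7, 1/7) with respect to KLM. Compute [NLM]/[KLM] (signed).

The signed ratio [NLM]/[KLM] equals the barycentric coordinate of N at vertex K, which is 1/7.

1/7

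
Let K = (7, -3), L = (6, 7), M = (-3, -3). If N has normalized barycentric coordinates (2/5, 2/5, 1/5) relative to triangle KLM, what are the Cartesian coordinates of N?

(23/5, 1)

N = (2/5)·K + (2/5)·L + (1/5)·M.
x-coordinate: (2/5)·7 + (2/5)·6 + (1/5)·(-3) = 23/5.
y-coordinate: (2/5)·(-3) + (2/5)·7 + (1/5)·(-3) = 1.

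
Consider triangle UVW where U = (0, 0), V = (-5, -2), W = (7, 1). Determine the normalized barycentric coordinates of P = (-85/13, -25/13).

(8/13, 10/13, -5/13)

Signed area of the reference triangle: [UVW] = ½·(0·(-2−1) + (-5)·(1−0) + 7·(0−(-2))) = ½·(0 − 5 + 14) = 9/2.
[PVW] = ½·((-85/13)·(-2−1) + (-5)·(1−(-25/13)) + 7·(-25/13−(-2))) = ½·(255/13 − 190/13 + 7/13) = 36/13, so the U-coordinate is (36/13)/(9/2) = 8/13.
[UPW] = ½·(0·(-25/13−1) + (-85/13)·(1−0) + 7·(0−(-25/13))) = ½·(0 − 85/13 + 175/13) = 45/13, so the V-coordinate is 10/13.
[UVP] = ½·(0·(-2−(-25/13)) + (-5)·(-25/13−0) + (-85/13)·(0−(-2))) = ½·(0 + 125/13 − 170/13) = -45/26, so the W-coordinate is -5/13.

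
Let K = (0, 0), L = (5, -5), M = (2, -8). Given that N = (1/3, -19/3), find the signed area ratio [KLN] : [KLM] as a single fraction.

1

[KLM] = ½·(0·(-5−(-8)) + 5·(-8−0) + 2·(0−(-5))) = ½·(0 − 40 + 10) = -15.
[KLN] = ½·(0·(-5−(-19/3)) + 5·(-19/3−0) + (1/3)·(0−(-5))) = ½·(0 − 95/3 + 5/3) = -15, so the ratio is (-15)/(-15) = 1.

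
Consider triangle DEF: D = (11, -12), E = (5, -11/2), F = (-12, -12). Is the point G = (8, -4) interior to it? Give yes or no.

no

Barycentric coordinates of G: (-12/299, 16/13, -57/299).
The three coordinates are negative, positive, negative; a point is interior exactly when all three are positive.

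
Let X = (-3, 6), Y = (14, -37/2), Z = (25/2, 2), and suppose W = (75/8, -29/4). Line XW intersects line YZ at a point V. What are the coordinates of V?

(27/2, -35/3)

Barycentric coordinates of W with respect to XYZ: (1/4, 1/2, 1/4).
On side YZ the X-coordinate is zero; dropping W's X-weight 1/4 and renormalizing the remaining 1/2 : 1/4 gives weights 2/3, 1/3 on Y, Z.
V = (2/3)·(14, -37/2) + (1/3)·(25/2, 2) = (27/2, -35/3).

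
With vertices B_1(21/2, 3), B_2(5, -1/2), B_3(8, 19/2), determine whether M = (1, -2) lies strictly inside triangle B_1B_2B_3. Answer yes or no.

no

Barycentric coordinates of M: (-71/89, 297/178, 23/178).
The three coordinates are negative, positive, positive; a point is interior exactly when all three are positive.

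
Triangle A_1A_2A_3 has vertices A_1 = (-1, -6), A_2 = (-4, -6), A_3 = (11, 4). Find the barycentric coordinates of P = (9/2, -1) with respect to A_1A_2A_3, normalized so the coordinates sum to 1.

Signed area of the reference triangle: [A_1A_2A_3] = ½·((-1)·(-6−4) + (-4)·(4−(-6)) + 11·(-6−(-6))) = ½·(10 − 40 + 0) = -15.
[PA_2A_3] = ½·((9/2)·(-6−4) + (-4)·(4−(-1)) + 11·(-1−(-6))) = ½·(-45 − 20 + 55) = -5, so the A_1-coordinate is (-5)/(-15) = 1/3.
[A_1PA_3] = ½·((-1)·(-1−4) + (9/2)·(4−(-6)) + 11·(-6−(-1))) = ½·(5 + 45 − 55) = -5/2, so the A_2-coordinate is 1/6.
[A_1A_2P] = ½·((-1)·(-6−(-1)) + (-4)·(-1−(-6)) + (9/2)·(-6−(-6))) = ½·(5 − 20 + 0) = -15/2, so the A_3-coordinate is 1/2.
Check: 1/3 + 1/6 + 1/2 = 1.

(1/3, 1/6, 1/2)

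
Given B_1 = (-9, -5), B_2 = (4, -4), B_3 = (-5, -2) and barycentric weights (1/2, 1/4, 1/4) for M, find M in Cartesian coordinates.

(-19/4, -4)

M = (1/2)·B_1 + (1/4)·B_2 + (1/4)·B_3.
x-coordinate: (1/2)·(-9) + (1/4)·4 + (1/4)·(-5) = -19/4.
y-coordinate: (1/2)·(-5) + (1/4)·(-4) + (1/4)·(-2) = -4.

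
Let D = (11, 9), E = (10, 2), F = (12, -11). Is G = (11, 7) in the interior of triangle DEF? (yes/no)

yes

Barycentric coordinates of G: (23/27, 2/27, 2/27).
The three coordinates are positive, positive, positive; a point is interior exactly when all three are positive.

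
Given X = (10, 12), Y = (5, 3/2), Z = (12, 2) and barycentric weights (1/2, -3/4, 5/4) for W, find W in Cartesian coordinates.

W = (1/2)·X + (-3/4)·Y + (5/4)·Z.
x-coordinate: (1/2)·10 + (-3/4)·5 + (5/4)·12 = 65/4.
y-coordinate: (1/2)·12 + (-3/4)·(3/2) + (5/4)·2 = 59/8.

(65/4, 59/8)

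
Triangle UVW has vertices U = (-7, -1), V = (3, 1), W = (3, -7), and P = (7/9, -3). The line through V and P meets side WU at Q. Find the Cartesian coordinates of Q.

Barycentric coordinates of P with respect to UVW: (2/9, 1/3, 4/9).
On side WU the V-coordinate is zero; dropping P's V-weight 1/3 and renormalizing the remaining 4/9 : 2/9 gives weights 2/3, 1/3 on W, U.
Q = (2/3)·(3, -7) + (1/3)·(-7, -1) = (-1/3, -5).

(-1/3, -5)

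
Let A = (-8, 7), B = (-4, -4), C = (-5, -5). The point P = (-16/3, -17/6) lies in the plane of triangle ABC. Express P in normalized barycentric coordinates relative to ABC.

Signed area of the reference triangle: [ABC] = ½·((-8)·(-4−(-5)) + (-4)·(-5−7) + (-5)·(7−(-4))) = ½·(-8 + 48 − 55) = -15/2.
[PBC] = ½·((-16/3)·(-4−(-5)) + (-4)·(-5−(-17/6)) + (-5)·(-17/6−(-4))) = ½·(-16/3 + 26/3 − 35/6) = -5/4, so the A-coordinate is (-5/4)/(-15/2) = 1/6.
[APC] = ½·((-8)·(-17/6−(-5)) + (-16/3)·(-5−7) + (-5)·(7−(-17/6))) = ½·(-52/3 + 64 − 295/6) = -5/4, so the B-coordinate is 1/6.
[ABP] = ½·((-8)·(-4−(-17/6)) + (-4)·(-17/6−7) + (-16/3)·(7−(-4))) = ½·(28/3 + 118/3 − 176/3) = -5, so the C-coordinate is 2/3.

(1/6, 1/6, 2/3)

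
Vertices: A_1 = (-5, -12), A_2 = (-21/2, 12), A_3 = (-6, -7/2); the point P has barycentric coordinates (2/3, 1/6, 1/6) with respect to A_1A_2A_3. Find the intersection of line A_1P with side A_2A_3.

(-33/4, 17/4)

Line A_1P meets A_2A_3 where the A_1-coordinate vanishes; zeroing P's A_1-weight and renormalizing leaves A_2, A_3-weights 1/6 : 1/6 → (1/2, 1/2).
So Q = (1/2)·A_2 + (1/2)·A_3 = (-33/4, 17/4).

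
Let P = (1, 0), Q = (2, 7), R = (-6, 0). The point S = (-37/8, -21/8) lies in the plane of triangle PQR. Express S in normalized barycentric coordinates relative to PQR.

Signed area of the reference triangle: [PQR] = ½·(1·(7−0) + 2·(0−0) + (-6)·(0−7)) = ½·(7 + 0 + 42) = 49/2.
[SQR] = ½·((-37/8)·(7−0) + 2·(0−(-21/8)) + (-6)·(-21/8−7)) = ½·(-259/8 + 21/4 + 231/4) = 245/16, so the P-coordinate is (245/16)/(49/2) = 5/8.
[PSR] = ½·(1·(-21/8−0) + (-37/8)·(0−0) + (-6)·(0−(-21/8))) = ½·(-21/8 + 0 − 63/4) = -147/16, so the Q-coordinate is -3/8.
[PQS] = ½·(1·(7−(-21/8)) + 2·(-21/8−0) + (-37/8)·(0−7)) = ½·(77/8 − 21/4 + 259/8) = 147/8, so the R-coordinate is 3/4.
Check: 5/8 − 3/8 + 3/4 = 1.

(5/8, -3/8, 3/4)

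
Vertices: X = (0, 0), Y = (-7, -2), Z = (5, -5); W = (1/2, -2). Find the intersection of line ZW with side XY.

(-7/4, -1/2)

Barycentric coordinates of W with respect to XYZ: (1/2, 1/6, 1/3).
On side XY the Z-coordinate is zero; dropping W's Z-weight 1/3 and renormalizing the remaining 1/2 : 1/6 gives weights 3/4, 1/4 on X, Y.
V = (3/4)·(0, 0) + (1/4)·(-7, -2) = (-7/4, -1/2).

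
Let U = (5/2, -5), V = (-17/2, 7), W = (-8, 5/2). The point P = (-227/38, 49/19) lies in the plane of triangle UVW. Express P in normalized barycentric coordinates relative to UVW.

(4/19, 7/19, 8/19)

Signed area of the reference triangle: [UVW] = ½·((5/2)·(7−(5/2)) + (-17/2)·(5/2−(-5)) + (-8)·(-5−7)) = ½·(45/4 − 255/4 + 96) = 87/4.
[PVW] = ½·((-227/38)·(7−(5/2)) + (-17/2)·(5/2−(49/19)) + (-8)·(49/19−7)) = ½·(-2043/76 + 51/76 + 672/19) = 87/19, so the U-coordinate is (87/19)/(87/4) = 4/19.
[UPW] = ½·((5/2)·(49/19−(5/2)) + (-227/38)·(5/2−(-5)) + (-8)·(-5−(49/19))) = ½·(15/76 − 3405/76 + 1152/19) = 609/76, so the V-coordinate is 7/19.
[UVP] = ½·((5/2)·(7−(49/19)) + (-17/2)·(49/19−(-5)) + (-227/38)·(-5−7)) = ½·(210/19 − 1224/19 + 1362/19) = 174/19, so the W-coordinate is 8/19.
Check: 4/19 + 7/19 + 8/19 = 1.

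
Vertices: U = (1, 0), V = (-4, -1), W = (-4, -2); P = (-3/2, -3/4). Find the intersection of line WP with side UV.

Barycentric coordinates of P with respect to UVW: (1/2, 1/4, 1/4).
On side UV the W-coordinate is zero; dropping P's W-weight 1/4 and renormalizing the remaining 1/2 : 1/4 gives weights 2/3, 1/3 on U, V.
Q = (2/3)·(1, 0) + (1/3)·(-4, -1) = (-2/3, -1/3).

(-2/3, -1/3)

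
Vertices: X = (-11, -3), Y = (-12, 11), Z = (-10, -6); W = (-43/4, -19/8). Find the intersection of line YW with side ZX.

(-74/7, -30/7)

Barycentric coordinates of W with respect to XYZ: (1/2, 1/8, 3/8).
On side ZX the Y-coordinate is zero; dropping W's Y-weight 1/8 and renormalizing the remaining 3/8 : 1/2 gives weights 3/7, 4/7 on Z, X.
V = (3/7)·(-10, -6) + (4/7)·(-11, -3) = (-74/7, -30/7).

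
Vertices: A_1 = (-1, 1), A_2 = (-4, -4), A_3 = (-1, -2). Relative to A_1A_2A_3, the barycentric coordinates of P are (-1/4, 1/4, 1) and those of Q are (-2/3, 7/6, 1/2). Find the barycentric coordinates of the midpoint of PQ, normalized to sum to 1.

Since both coordinate triples sum to 1, the midpoint's barycentrics are the componentwise average.
(-1/4+-2/3)/2 = -11/24; similarly 17/24 and 3/4.

(-11/24, 17/24, 3/4)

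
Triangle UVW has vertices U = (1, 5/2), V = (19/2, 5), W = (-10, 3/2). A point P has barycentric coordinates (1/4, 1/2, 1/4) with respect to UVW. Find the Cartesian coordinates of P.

(5/2, 7/2)

P = (1/4)·U + (1/2)·V + (1/4)·W.
x-coordinate: (1/4)·1 + (1/2)·(19/2) + (1/4)·(-10) = 5/2.
y-coordinate: (1/4)·(5/2) + (1/2)·5 + (1/4)·(3/2) = 7/2.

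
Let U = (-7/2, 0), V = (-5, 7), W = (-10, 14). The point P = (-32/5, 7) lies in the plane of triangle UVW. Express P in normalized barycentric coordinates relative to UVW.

Signed area of the reference triangle: [UVW] = ½·((-7/2)·(7−14) + (-5)·(14−0) + (-10)·(0−7)) = ½·(49/2 − 70 + 70) = 49/4.
[PVW] = ½·((-32/5)·(7−14) + (-5)·(14−7) + (-10)·(7−7)) = ½·(224/5 − 35 + 0) = 49/10, so the U-coordinate is (49/10)/(49/4) = 2/5.
[UPW] = ½·((-7/2)·(7−14) + (-32/5)·(14−0) + (-10)·(0−7)) = ½·(49/2 − 448/5 + 70) = 49/20, so the V-coordinate is 1/5.
[UVP] = ½·((-7/2)·(7−7) + (-5)·(7−0) + (-32/5)·(0−7)) = ½·(0 − 35 + 224/5) = 49/10, so the W-coordinate is 2/5.

(2/5, 1/5, 2/5)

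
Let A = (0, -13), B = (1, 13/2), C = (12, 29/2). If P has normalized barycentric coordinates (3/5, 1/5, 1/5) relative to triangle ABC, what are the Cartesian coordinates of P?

(13/5, -18/5)

P = (3/5)·A + (1/5)·B + (1/5)·C.
x-coordinate: (3/5)·0 + (1/5)·1 + (1/5)·12 = 13/5.
y-coordinate: (3/5)·(-13) + (1/5)·(13/2) + (1/5)·(29/2) = -18/5.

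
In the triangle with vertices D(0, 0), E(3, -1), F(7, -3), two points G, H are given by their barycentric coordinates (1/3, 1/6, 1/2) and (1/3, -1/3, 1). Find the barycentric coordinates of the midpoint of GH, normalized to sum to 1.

Since both coordinate triples sum to 1, the midpoint's barycentrics are the componentwise average.
(1/3+1/3)/2 = 1/3; similarly -1/12 and 3/4.

(1/3, -1/12, 3/4)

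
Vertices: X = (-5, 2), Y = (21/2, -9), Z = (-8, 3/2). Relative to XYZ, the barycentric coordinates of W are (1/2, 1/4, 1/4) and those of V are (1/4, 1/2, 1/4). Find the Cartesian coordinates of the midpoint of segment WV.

Barycentric coordinates of the midpoint are the average: (3/8, 3/8, 1/4).
Converting: (3/8)·X + (3/8)·Y + (1/4)·Z = (1/16, -9/4).

(1/16, -9/4)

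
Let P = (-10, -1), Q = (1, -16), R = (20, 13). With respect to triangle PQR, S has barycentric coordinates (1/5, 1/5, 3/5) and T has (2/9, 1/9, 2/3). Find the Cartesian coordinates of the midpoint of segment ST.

Barycentric coordinates of the midpoint are the average: (19/90, 7/45, 19/30).
Converting: (19/90)·P + (7/45)·Q + (19/30)·R = (482/45, 83/15).

(482/45, 83/15)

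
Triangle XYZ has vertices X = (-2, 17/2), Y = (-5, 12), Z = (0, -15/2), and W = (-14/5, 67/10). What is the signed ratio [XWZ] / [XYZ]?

[XYZ] = ½·((-2)·(12−(-15/2)) + (-5)·(-15/2−(17/2)) + 0·(17/2−12)) = ½·(-39 + 80 + 0) = 41/2.
[XWZ] = ½·((-2)·(67/10−(-15/2)) + (-14/5)·(-15/2−(17/2)) + 0·(17/2−(67/10))) = ½·(-142/5 + 224/5 + 0) = 41/5, so the ratio is (41/5)/(41/2) = 2/5.

2/5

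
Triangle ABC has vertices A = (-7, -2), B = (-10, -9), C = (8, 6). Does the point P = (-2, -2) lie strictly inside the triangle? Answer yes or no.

yes

Barycentric coordinates of P: (2/27, 40/81, 35/81).
The three coordinates are positive, positive, positive; a point is interior exactly when all three are positive.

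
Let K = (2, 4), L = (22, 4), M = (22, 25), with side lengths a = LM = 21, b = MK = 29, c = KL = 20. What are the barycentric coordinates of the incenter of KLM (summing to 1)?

The incenter has barycentric coordinates proportional to the opposite side lengths: (21 : 29 : 20).
Normalizing by 21+29+20 = 70 gives (3/10, 29/70, 2/7).

(3/10, 29/70, 2/7)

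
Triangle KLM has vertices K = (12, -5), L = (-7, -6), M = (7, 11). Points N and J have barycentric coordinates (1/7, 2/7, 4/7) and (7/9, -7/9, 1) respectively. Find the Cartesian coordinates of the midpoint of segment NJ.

(803/63, 985/126)

Barycentric coordinates of the midpoint are the average: (29/63, -31/126, 11/14).
Converting: (29/63)·K + (-31/126)·L + (11/14)·M = (803/63, 985/126).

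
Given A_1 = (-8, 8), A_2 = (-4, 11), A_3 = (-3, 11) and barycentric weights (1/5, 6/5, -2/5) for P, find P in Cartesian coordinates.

(-26/5, 52/5)

P = (1/5)·A_1 + (6/5)·A_2 + (-2/5)·A_3.
x-coordinate: (1/5)·(-8) + (6/5)·(-4) + (-2/5)·(-3) = -26/5.
y-coordinate: (1/5)·8 + (6/5)·11 + (-2/5)·11 = 52/5.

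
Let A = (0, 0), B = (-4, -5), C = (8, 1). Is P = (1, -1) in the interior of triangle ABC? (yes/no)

Barycentric coordinates of P: (1/2, 1/4, 1/4).
The three coordinates are positive, positive, positive; a point is interior exactly when all three are positive.

yes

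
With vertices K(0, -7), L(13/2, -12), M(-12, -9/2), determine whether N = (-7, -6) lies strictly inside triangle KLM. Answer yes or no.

yes

Barycentric coordinates of N: (39/175, 22/175, 114/175).
The three coordinates are positive, positive, positive; a point is interior exactly when all three are positive.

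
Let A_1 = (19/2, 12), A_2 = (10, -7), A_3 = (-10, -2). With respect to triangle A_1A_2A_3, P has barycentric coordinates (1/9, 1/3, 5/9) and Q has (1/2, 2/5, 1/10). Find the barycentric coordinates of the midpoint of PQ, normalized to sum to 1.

(11/36, 11/30, 59/180)

Since both coordinate triples sum to 1, the midpoint's barycentrics are the componentwise average.
(1/9+1/2)/2 = 11/36; similarly 11/30 and 59/180.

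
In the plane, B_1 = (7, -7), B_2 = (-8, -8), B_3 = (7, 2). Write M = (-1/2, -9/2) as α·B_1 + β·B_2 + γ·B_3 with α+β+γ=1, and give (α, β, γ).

Signed area of the reference triangle: [B_1B_2B_3] = ½·(7·(-8−2) + (-8)·(2−(-7)) + 7·(-7−(-8))) = ½·(-70 − 72 + 7) = -135/2.
[MB_2B_3] = ½·((-1/2)·(-8−2) + (-8)·(2−(-9/2)) + 7·(-9/2−(-8))) = ½·(5 − 52 + 49/2) = -45/4, so the B_1-coordinate is (-45/4)/(-135/2) = 1/6.
[B_1MB_3] = ½·(7·(-9/2−2) + (-1/2)·(2−(-7)) + 7·(-7−(-9/2))) = ½·(-91/2 − 9/2 − 35/2) = -135/4, so the B_2-coordinate is 1/2.
[B_1B_2M] = ½·(7·(-8−(-9/2)) + (-8)·(-9/2−(-7)) + (-1/2)·(-7−(-8))) = ½·(-49/2 − 20 − 1/2) = -45/2, so the B_3-coordinate is 1/3.

(1/6, 1/2, 1/3)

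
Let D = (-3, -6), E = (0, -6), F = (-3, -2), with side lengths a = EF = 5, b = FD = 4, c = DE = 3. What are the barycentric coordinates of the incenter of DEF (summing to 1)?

The incenter has barycentric coordinates proportional to the opposite side lengths: (5 : 4 : 3).
Normalizing by 5+4+3 = 12 gives (5/12, 1/3, 1/4).

(5/12, 1/3, 1/4)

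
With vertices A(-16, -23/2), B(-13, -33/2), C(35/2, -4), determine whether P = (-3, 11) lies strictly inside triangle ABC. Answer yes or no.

Barycentric coordinates of P: (571/152, -525/152, 53/76).
The three coordinates are positive, negative, positive; a point is interior exactly when all three are positive.

no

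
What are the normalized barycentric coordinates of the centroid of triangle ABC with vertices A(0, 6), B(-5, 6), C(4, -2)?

(1/3, 1/3, 1/3)

The centroid is the average of the vertices, so each weight is 1/3.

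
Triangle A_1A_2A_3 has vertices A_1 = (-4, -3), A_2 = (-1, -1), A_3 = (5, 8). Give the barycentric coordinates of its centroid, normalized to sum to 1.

The centroid is the average of the vertices, so each weight is 1/3.

(1/3, 1/3, 1/3)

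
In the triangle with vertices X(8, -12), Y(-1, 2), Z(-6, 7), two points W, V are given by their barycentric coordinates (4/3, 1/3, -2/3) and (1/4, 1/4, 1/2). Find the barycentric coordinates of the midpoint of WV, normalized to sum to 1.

(19/24, 7/24, -1/12)

Since both coordinate triples sum to 1, the midpoint's barycentrics are the componentwise average.
(4/3+1/4)/2 = 19/24; similarly 7/24 and -1/12.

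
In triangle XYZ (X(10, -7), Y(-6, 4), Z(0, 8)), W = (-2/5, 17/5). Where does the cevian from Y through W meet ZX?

Barycentric coordinates of W with respect to XYZ: (1/5, 2/5, 2/5).
On side ZX the Y-coordinate is zero; dropping W's Y-weight 2/5 and renormalizing the remaining 2/5 : 1/5 gives weights 2/3, 1/3 on Z, X.
V = (2/3)·(0, 8) + (1/3)·(10, -7) = (10/3, 3).

(10/3, 3)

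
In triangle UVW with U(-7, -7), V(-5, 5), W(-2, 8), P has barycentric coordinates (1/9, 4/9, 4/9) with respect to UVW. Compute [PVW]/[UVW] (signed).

The signed ratio [PVW]/[UVW] equals the barycentric coordinate of P at vertex U, which is 1/9.

1/9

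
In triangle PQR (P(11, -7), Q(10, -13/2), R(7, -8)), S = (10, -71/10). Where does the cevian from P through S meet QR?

(17/2, -29/4)

Barycentric coordinates of S with respect to PQR: (3/5, 1/5, 1/5).
On side QR the P-coordinate is zero; dropping S's P-weight 3/5 and renormalizing the remaining 1/5 : 1/5 gives weights 1/2, 1/2 on Q, R.
T = (1/2)·(10, -13/2) + (1/2)·(7, -8) = (17/2, -29/4).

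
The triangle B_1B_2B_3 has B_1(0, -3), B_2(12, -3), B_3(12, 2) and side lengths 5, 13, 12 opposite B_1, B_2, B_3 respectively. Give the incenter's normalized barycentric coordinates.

(1/6, 13/30, 2/5)

The incenter has barycentric coordinates proportional to the opposite side lengths: (5 : 13 : 12).
Normalizing by 5+13+12 = 30 gives (1/6, 13/30, 2/5).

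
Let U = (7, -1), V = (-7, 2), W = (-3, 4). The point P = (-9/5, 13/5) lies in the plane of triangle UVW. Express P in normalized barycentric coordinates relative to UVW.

Signed area of the reference triangle: [UVW] = ½·(7·(2−4) + (-7)·(4−(-1)) + (-3)·(-1−2)) = ½·(-14 − 35 + 9) = -20.
[PVW] = ½·((-9/5)·(2−4) + (-7)·(4−(13/5)) + (-3)·(13/5−2)) = ½·(18/5 − 49/5 − 9/5) = -4, so the U-coordinate is (-4)/(-20) = 1/5.
[UPW] = ½·(7·(13/5−4) + (-9/5)·(4−(-1)) + (-3)·(-1−(13/5))) = ½·(-49/5 − 9 + 54/5) = -4, so the V-coordinate is 1/5.
[UVP] = ½·(7·(2−(13/5)) + (-7)·(13/5−(-1)) + (-9/5)·(-1−2)) = ½·(-21/5 − 126/5 + 27/5) = -12, so the W-coordinate is 3/5.
Check: 1/5 + 1/5 + 3/5 = 1.

(1/5, 1/5, 3/5)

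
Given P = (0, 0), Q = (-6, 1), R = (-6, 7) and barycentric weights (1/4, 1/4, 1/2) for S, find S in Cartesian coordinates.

S = (1/4)·P + (1/4)·Q + (1/2)·R.
x-coordinate: (1/4)·0 + (1/4)·(-6) + (1/2)·(-6) = -9/2.
y-coordinate: (1/4)·0 + (1/4)·1 + (1/2)·7 = 15/4.

(-9/2, 15/4)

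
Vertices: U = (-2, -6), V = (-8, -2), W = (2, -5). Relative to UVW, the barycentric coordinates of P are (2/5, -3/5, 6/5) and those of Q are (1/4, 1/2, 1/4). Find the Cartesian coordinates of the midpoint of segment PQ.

(6/5, -219/40)

Barycentric coordinates of the midpoint are the average: (13/40, -1/20, 29/40).
Converting: (13/40)·U + (-1/20)·V + (29/40)·W = (6/5, -219/40).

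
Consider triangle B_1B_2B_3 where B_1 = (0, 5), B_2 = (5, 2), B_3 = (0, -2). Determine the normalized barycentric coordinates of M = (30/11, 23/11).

Signed area of the reference triangle: [B_1B_2B_3] = ½·(0·(2−(-2)) + 5·(-2−5) + 0·(5−2)) = ½·(0 − 35 + 0) = -35/2.
[MB_2B_3] = ½·((30/11)·(2−(-2)) + 5·(-2−(23/11)) + 0·(23/11−2)) = ½·(120/11 − 225/11 + 0) = -105/22, so the B_1-coordinate is (-105/22)/(-35/2) = 3/11.
[B_1MB_3] = ½·(0·(23/11−(-2)) + (30/11)·(-2−5) + 0·(5−(23/11))) = ½·(0 − 210/11 + 0) = -105/11, so the B_2-coordinate is 6/11.
[B_1B_2M] = ½·(0·(2−(23/11)) + 5·(23/11−5) + (30/11)·(5−2)) = ½·(0 − 160/11 + 90/11) = -35/11, so the B_3-coordinate is 2/11.

(3/11, 6/11, 2/11)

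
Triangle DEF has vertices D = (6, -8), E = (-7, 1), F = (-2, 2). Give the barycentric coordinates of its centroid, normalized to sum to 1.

The centroid is the average of the vertices, so each weight is 1/3.

(1/3, 1/3, 1/3)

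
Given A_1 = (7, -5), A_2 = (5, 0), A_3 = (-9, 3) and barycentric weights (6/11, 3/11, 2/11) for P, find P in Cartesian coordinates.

(39/11, -24/11)

P = (6/11)·A_1 + (3/11)·A_2 + (2/11)·A_3.
x-coordinate: (6/11)·7 + (3/11)·5 + (2/11)·(-9) = 39/11.
y-coordinate: (6/11)·(-5) + (3/11)·0 + (2/11)·3 = -24/11.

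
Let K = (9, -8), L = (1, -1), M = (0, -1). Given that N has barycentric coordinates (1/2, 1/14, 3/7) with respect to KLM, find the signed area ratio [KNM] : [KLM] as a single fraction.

1/14

The signed ratio [KNM]/[KLM] equals the barycentric coordinate of N at vertex L, which is 1/14.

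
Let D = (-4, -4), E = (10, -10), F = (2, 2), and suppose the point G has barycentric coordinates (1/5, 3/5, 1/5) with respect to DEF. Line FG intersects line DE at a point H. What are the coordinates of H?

Line FG meets DE where the F-coordinate vanishes; zeroing G's F-weight and renormalizing leaves D, E-weights 1/5 : 3/5 → (1/4, 3/4).
So H = (1/4)·D + (3/4)·E = (13/2, -17/2).

(13/2, -17/2)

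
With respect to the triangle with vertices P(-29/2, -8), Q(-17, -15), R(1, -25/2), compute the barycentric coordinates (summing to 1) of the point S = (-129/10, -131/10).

(1/5, 3/5, 1/5)

Signed area of the reference triangle: [PQR] = ½·((-29/2)·(-15−(-25/2)) + (-17)·(-25/2−(-8)) + 1·(-8−(-15))) = ½·(145/4 + 153/2 + 7) = 479/8.
[SQR] = ½·((-129/10)·(-15−(-25/2)) + (-17)·(-25/2−(-131/10)) + 1·(-131/10−(-15))) = ½·(129/4 − 51/5 + 19/10) = 479/40, so the P-coordinate is (479/40)/(479/8) = 1/5.
[PSR] = ½·((-29/2)·(-131/10−(-25/2)) + (-129/10)·(-25/2−(-8)) + 1·(-8−(-131/10))) = ½·(87/10 + 1161/20 + 51/10) = 1437/40, so the Q-coordinate is 3/5.
[PQS] = ½·((-29/2)·(-15−(-131/10)) + (-17)·(-131/10−(-8)) + (-129/10)·(-8−(-15))) = ½·(551/20 + 867/10 − 903/10) = 479/40, so the R-coordinate is 1/5.
Check: 1/5 + 3/5 + 1/5 = 1.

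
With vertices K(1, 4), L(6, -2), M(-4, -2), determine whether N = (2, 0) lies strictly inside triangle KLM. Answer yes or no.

yes

Barycentric coordinates of N: (1/3, 13/30, 7/30).
The three coordinates are positive, positive, positive; a point is interior exactly when all three are positive.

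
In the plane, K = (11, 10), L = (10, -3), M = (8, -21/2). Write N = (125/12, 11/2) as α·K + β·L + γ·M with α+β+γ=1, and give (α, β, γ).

Signed area of the reference triangle: [KLM] = ½·(11·(-3−(-21/2)) + 10·(-21/2−10) + 8·(10−(-3))) = ½·(165/2 − 205 + 104) = -37/4.
[NLM] = ½·((125/12)·(-3−(-21/2)) + 10·(-21/2−(11/2)) + 8·(11/2−(-3))) = ½·(625/8 − 160 + 68) = -111/16, so the K-coordinate is (-111/16)/(-37/4) = 3/4.
[KNM] = ½·(11·(11/2−(-21/2)) + (125/12)·(-21/2−10) + 8·(10−(11/2))) = ½·(176 − 5125/24 + 36) = -37/48, so the L-coordinate is 1/12.
[KLN] = ½·(11·(-3−(11/2)) + 10·(11/2−10) + (125/12)·(10−(-3))) = ½·(-187/2 − 45 + 1625/12) = -37/24, so the M-coordinate is 1/6.
Check: 3/4 + 1/12 + 1/6 = 1.

(3/4, 1/12, 1/6)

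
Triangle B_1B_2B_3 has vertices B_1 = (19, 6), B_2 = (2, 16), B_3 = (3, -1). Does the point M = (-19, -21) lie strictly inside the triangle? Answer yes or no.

no

Barycentric coordinates of M: (-394/279, -166/279, 839/279).
The three coordinates are negative, negative, positive; a point is interior exactly when all three are positive.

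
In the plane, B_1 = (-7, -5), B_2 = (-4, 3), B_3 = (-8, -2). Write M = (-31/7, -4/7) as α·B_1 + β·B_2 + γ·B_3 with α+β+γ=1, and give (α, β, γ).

(5/7, 5/7, -3/7)

Signed area of the reference triangle: [B_1B_2B_3] = ½·((-7)·(3−(-2)) + (-4)·(-2−(-5)) + (-8)·(-5−3)) = ½·(-35 − 12 + 64) = 17/2.
[MB_2B_3] = ½·((-31/7)·(3−(-2)) + (-4)·(-2−(-4/7)) + (-8)·(-4/7−3)) = ½·(-155/7 + 40/7 + 200/7) = 85/14, so the B_1-coordinate is (85/14)/(17/2) = 5/7.
[B_1MB_3] = ½·((-7)·(-4/7−(-2)) + (-31/7)·(-2−(-5)) + (-8)·(-5−(-4/7))) = ½·(-10 − 93/7 + 248/7) = 85/14, so the B_2-coordinate is 5/7.
[B_1B_2M] = ½·((-7)·(3−(-4/7)) + (-4)·(-4/7−(-5)) + (-31/7)·(-5−3)) = ½·(-25 − 124/7 + 248/7) = -51/14, so the B_3-coordinate is -3/7.
Check: 5/7 + 5/7 − 3/7 = 1.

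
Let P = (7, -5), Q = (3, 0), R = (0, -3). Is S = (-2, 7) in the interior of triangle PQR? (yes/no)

no

Barycentric coordinates of S: (-4/3, 22/9, -1/9).
The three coordinates are negative, positive, negative; a point is interior exactly when all three are positive.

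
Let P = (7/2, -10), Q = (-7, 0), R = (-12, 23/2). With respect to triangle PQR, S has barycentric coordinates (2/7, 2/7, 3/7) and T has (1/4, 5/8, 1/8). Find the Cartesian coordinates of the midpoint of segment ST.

(-39/7, 113/224)

Barycentric coordinates of the midpoint are the average: (15/56, 51/112, 31/112).
Converting: (15/56)·P + (51/112)·Q + (31/112)·R = (-39/7, 113/224).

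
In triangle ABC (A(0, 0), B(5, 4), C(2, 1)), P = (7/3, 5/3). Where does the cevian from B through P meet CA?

Barycentric coordinates of P with respect to ABC: (1/3, 1/3, 1/3).
On side CA the B-coordinate is zero; dropping P's B-weight 1/3 and renormalizing the remaining 1/3 : 1/3 gives weights 1/2, 1/2 on C, A.
Q = (1/2)·(2, 1) + (1/2)·(0, 0) = (1, 1/2).

(1, 1/2)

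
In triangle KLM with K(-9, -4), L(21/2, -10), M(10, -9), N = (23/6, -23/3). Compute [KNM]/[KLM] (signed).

[KLM] = ½·((-9)·(-10−(-9)) + (21/2)·(-9−(-4)) + 10·(-4−(-10))) = ½·(9 − 105/2 + 60) = 33/4.
[KNM] = ½·((-9)·(-23/3−(-9)) + (23/6)·(-9−(-4)) + 10·(-4−(-23/3))) = ½·(-12 − 115/6 + 110/3) = 11/4, so the ratio is (11/4)/(33/4) = 1/3.

1/3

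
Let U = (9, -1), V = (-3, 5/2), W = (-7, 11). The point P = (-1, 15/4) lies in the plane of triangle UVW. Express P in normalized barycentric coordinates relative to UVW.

Signed area of the reference triangle: [UVW] = ½·(9·(5/2−11) + (-3)·(11−(-1)) + (-7)·(-1−(5/2))) = ½·(-153/2 − 36 + 49/2) = -44.
[PVW] = ½·((-1)·(5/2−11) + (-3)·(11−(15/4)) + (-7)·(15/4−(5/2))) = ½·(17/2 − 87/4 − 35/4) = -11, so the U-coordinate is (-11)/(-44) = 1/4.
[UPW] = ½·(9·(15/4−11) + (-1)·(11−(-1)) + (-7)·(-1−(15/4))) = ½·(-261/4 − 12 + 133/4) = -22, so the V-coordinate is 1/2.
[UVP] = ½·(9·(5/2−(15/4)) + (-3)·(15/4−(-1)) + (-1)·(-1−(5/2))) = ½·(-45/4 − 57/4 + 7/2) = -11, so the W-coordinate is 1/4.
Check: 1/4 + 1/2 + 1/4 = 1.

(1/4, 1/2, 1/4)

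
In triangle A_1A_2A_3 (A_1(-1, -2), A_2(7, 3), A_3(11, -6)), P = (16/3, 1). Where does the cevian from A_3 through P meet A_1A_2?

(53/11, 18/11)

Barycentric coordinates of P with respect to A_1A_2A_3: (1/4, 2/3, 1/12).
On side A_1A_2 the A_3-coordinate is zero; dropping P's A_3-weight 1/12 and renormalizing the remaining 1/4 : 2/3 gives weights 3/11, 8/11 on A_1, A_2.
Q = (3/11)·(-1, -2) + (8/11)·(7, 3) = (53/11, 18/11).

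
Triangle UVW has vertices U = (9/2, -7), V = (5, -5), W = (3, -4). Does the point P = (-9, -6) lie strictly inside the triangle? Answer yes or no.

no

Barycentric coordinates of P: (32/9, -26/3, 55/9).
The three coordinates are positive, negative, positive; a point is interior exactly when all three are positive.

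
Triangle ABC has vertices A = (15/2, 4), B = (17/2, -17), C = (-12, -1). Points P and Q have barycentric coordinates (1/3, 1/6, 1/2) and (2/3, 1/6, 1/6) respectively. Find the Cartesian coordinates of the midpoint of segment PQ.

(7/6, -7/6)

Barycentric coordinates of the midpoint are the average: (1/2, 1/6, 1/3).
Converting: (1/2)·A + (1/6)·B + (1/3)·C = (7/6, -7/6).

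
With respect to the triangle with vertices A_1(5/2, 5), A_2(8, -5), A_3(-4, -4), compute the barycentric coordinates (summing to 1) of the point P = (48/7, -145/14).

(-4/7, 17/14, 5/14)

Signed area of the reference triangle: [A_1A_2A_3] = ½·((5/2)·(-5−(-4)) + 8·(-4−5) + (-4)·(5−(-5))) = ½·(-5/2 − 72 − 40) = -229/4.
[PA_2A_3] = ½·((48/7)·(-5−(-4)) + 8·(-4−(-145/14)) + (-4)·(-145/14−(-5))) = ½·(-48/7 + 356/7 + 150/7) = 229/7, so the A_1-coordinate is (229/7)/(-229/4) = -4/7.
[A_1PA_3] = ½·((5/2)·(-145/14−(-4)) + (48/7)·(-4−5) + (-4)·(5−(-145/14))) = ½·(-445/28 − 432/7 − 430/7) = -3893/56, so the A_2-coordinate is 17/14.
[A_1A_2P] = ½·((5/2)·(-5−(-145/14)) + 8·(-145/14−5) + (48/7)·(5−(-5))) = ½·(375/28 − 860/7 + 480/7) = -1145/56, so the A_3-coordinate is 5/14.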